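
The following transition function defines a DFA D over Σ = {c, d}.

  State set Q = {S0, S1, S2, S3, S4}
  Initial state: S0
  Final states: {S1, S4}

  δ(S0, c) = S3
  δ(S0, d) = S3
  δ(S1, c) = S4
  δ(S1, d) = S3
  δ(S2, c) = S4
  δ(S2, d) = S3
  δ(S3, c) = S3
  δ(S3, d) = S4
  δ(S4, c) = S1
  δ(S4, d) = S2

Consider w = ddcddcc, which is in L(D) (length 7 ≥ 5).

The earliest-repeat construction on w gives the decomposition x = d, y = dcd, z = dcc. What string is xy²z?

xy^2z = d·dcd·dcd·dcc = ddcddcddcc.
Reading y = dcd takes D from S3 back to S3, so after x·y·y the machine is still in S3, and z then leads to the accepting state S4. Hence ddcddcddcc ∈ L(D).

ddcddcddcc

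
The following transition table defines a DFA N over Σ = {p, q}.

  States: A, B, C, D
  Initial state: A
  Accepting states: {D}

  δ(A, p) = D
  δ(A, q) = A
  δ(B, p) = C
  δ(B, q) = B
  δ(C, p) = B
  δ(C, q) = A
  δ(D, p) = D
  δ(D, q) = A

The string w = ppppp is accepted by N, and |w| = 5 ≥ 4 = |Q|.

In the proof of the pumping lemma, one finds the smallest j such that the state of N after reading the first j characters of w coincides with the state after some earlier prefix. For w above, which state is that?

Run of N on w = p p p p p:
  step 0: A  (start)
  step 1: D  (read p: A→D)
  step 2: D  (read p: D→D)   ← first repeat (D seen earlier)
  step 3: D  (read p: D→D)
  step 4: D  (read p: D→D)
  step 5: D  (read p: D→D)

The earliest repeat is at step j = 2: N is in D, which it already visited at step i = 1.

D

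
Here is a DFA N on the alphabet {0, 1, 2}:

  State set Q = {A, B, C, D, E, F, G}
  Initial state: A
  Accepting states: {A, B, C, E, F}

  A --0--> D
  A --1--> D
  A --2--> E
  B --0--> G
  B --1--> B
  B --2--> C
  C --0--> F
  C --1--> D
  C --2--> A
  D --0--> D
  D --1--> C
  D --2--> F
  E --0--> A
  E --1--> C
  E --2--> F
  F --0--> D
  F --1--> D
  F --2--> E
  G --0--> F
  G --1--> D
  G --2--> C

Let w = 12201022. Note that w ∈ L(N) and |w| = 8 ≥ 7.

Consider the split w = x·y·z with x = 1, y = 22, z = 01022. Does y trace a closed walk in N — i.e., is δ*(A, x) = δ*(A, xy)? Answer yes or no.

no

State sequence: A -1-> D -2-> F -2-> E

After x (step 1): D. After xy (step 3): E.
They differ (D ≠ E), so y is not a cycle from the state after x; this split is not the one the pumping-lemma construction produces, and pumping y need not keep the string in L(N).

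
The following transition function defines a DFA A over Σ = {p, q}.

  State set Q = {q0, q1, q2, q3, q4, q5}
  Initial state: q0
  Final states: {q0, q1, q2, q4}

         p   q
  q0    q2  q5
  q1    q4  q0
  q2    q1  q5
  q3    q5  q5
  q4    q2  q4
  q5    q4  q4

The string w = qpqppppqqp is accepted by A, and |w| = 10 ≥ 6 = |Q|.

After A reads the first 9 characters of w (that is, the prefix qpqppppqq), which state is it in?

Run of A on the first 9 characters of w = q p q p p p p q q:
  step 0: q0  (start)
  step 1: q5  (read q: q0→q5)
  step 2: q4  (read p: q5→q4)
  step 3: q4  (read q: q4→q4)
  step 4: q2  (read p: q4→q2)
  step 5: q1  (read p: q2→q1)
  step 6: q4  (read p: q1→q4)
  step 7: q2  (read p: q4→q2)
  step 8: q5  (read q: q2→q5)
  step 9: q4  (read q: q5→q4)

After reading 9 characters, A is in state q4.
(This kind of state-tracing is the core of the pumping-lemma construction: with 6 states, pigeonhole forces a repeat within the first 6 steps.)

q4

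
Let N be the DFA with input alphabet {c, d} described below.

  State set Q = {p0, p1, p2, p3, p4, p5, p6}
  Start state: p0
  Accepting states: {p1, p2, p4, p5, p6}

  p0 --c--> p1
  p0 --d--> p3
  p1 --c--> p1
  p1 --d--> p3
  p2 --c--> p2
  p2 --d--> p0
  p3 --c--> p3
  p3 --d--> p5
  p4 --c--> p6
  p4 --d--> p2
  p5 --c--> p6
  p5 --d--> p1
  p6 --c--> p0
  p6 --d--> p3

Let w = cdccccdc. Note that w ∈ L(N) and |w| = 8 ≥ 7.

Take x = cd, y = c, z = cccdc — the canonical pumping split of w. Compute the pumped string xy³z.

xy^3z = cd·c·c·c·cccdc = cdccccccdc.
Reading y = c takes N from p3 back to p3, so after x·y·y·y the machine is still in p3, and z then leads to the accepting state p6. Hence cdccccccdc ∈ L(N).

cdccccccdc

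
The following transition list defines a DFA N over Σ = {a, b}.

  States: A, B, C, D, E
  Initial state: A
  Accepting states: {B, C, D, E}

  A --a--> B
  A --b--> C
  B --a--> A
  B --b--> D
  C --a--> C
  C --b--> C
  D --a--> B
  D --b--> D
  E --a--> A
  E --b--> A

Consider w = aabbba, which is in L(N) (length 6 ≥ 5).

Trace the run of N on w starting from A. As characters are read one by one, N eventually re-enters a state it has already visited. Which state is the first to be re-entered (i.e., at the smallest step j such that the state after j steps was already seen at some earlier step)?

A

State sequence: A -a-> B -a-> A -b-> C -b-> C -b-> C -a-> C
First repeat at step 2: A was already visited.

The earliest repeat is at step j = 2: N is in A, which it already visited at step i = 0.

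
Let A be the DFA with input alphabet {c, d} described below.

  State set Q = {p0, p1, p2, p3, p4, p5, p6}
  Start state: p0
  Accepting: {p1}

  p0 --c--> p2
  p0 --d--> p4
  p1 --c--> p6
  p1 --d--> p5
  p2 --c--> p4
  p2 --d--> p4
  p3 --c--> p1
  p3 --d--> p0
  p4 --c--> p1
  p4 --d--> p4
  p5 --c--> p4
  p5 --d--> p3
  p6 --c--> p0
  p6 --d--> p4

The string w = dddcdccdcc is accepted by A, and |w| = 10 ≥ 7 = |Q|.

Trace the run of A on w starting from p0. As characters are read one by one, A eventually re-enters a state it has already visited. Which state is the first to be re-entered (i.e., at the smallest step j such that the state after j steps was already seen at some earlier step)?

p4

Run of A on w = d d d c d c c d c c:
  step 0: p0  (start)
  step 1: p4  (read d: p0→p4)
  step 2: p4  (read d: p4→p4)   ← first repeat (p4 seen earlier)
  step 3: p4  (read d: p4→p4)
  step 4: p1  (read c: p4→p1)
  step 5: p5  (read d: p1→p5)
  step 6: p4  (read c: p5→p4)
  step 7: p1  (read c: p4→p1)
  step 8: p5  (read d: p1→p5)
  step 9: p4  (read c: p5→p4)
  step 10: p1  (read c: p4→p1)

The earliest repeat is at step j = 2: A is in p4, which it already visited at step i = 1.
The DFA has 7 states, so the proof of the pumping lemma guarantees a repeated state among the first 7+1 visited; the segment between the two visits is the pumpable y.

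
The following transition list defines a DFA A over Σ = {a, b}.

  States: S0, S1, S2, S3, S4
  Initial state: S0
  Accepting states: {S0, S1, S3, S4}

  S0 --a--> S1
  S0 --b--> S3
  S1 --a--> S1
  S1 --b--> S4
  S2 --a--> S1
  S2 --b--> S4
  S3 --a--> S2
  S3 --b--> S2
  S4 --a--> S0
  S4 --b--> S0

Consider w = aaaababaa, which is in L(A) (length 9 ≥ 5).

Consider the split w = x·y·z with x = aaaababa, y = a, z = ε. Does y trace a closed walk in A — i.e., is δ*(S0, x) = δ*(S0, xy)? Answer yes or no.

Run of A on the first 9 characters of w = a a a a b a b a a:
  step 0: S0  (start)
  step 1: S1  (read a: S0→S1)
  step 2: S1  (read a: S1→S1)
  step 3: S1  (read a: S1→S1)
  step 4: S1  (read a: S1→S1)
  step 5: S4  (read b: S1→S4)
  step 6: S0  (read a: S4→S0)
  step 7: S3  (read b: S0→S3)
  step 8: S2  (read a: S3→S2)
  step 9: S1  (read a: S2→S1)

After x (step 8): S2. After xy (step 9): S1.
They differ (S2 ≠ S1), so y is not a cycle from the state after x; this split is not the one the pumping-lemma construction produces, and pumping y need not keep the string in L(A).

no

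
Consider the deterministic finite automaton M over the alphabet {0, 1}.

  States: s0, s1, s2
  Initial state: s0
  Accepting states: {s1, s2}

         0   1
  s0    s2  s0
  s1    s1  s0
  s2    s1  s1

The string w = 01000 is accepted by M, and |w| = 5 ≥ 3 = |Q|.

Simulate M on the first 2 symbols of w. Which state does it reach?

Run of M on the first 2 characters of w = 0 1:
  step 0: s0  (start)
  step 1: s2  (read 0: s0→s2)
  step 2: s1  (read 1: s2→s1)

After reading 2 characters, M is in state s1.

s1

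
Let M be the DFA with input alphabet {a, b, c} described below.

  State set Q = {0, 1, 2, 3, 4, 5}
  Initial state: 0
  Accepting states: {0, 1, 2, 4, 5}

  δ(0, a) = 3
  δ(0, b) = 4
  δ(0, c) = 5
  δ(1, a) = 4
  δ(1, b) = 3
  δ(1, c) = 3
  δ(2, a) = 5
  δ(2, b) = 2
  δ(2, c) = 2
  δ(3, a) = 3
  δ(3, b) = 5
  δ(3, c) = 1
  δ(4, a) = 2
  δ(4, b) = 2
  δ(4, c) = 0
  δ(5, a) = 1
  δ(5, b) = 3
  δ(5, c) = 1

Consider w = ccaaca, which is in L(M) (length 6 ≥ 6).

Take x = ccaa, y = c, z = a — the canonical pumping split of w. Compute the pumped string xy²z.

xy^2z = ccaa·c·c·a = ccaacca.
Reading y = c takes M from 2 back to 2, so after x·y·y the machine is still in 2, and z then leads to the accepting state 5. Hence ccaacca ∈ L(M).

ccaacca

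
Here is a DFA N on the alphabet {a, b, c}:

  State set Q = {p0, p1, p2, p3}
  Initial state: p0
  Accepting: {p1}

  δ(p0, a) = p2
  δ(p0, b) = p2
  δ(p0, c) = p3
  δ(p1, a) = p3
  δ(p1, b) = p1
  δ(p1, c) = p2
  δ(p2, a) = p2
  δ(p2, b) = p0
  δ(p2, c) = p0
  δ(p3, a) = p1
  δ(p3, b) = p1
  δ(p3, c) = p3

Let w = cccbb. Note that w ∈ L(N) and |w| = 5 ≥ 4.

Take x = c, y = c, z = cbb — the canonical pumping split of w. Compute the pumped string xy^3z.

xy^3z = c·c·c·c·cbb = cccccbb.
Reading y = c takes N from p3 back to p3, so after x·y·y·y the machine is still in p3, and z then leads to the accepting state p1. Hence cccccbb ∈ L(N).

cccccbb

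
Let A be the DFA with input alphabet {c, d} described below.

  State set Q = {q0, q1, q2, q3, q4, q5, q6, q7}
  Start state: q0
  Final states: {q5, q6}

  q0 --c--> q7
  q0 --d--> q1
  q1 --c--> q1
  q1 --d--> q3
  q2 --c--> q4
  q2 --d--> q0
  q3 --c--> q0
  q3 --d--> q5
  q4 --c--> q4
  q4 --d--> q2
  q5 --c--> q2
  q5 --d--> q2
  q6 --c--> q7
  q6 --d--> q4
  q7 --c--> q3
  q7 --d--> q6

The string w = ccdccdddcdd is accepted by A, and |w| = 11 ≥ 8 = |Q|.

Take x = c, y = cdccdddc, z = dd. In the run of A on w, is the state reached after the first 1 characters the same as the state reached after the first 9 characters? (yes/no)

Run of A on the first 9 characters of w = c c d c c d d d c:
  step 0: q0  (start)
  step 1: q7  (read c: q0→q7)
  step 2: q3  (read c: q7→q3)
  step 3: q5  (read d: q3→q5)
  step 4: q2  (read c: q5→q2)
  step 5: q4  (read c: q2→q4)
  step 6: q2  (read d: q4→q2)
  step 7: q0  (read d: q2→q0)
  step 8: q1  (read d: q0→q1)
  step 9: q1  (read c: q1→q1)

After x (step 1): q7. After xy (step 9): q1.
They differ (q7 ≠ q1), so y is not a cycle from the state after x; this split is not the one the pumping-lemma construction produces, and pumping y need not keep the string in L(A).

no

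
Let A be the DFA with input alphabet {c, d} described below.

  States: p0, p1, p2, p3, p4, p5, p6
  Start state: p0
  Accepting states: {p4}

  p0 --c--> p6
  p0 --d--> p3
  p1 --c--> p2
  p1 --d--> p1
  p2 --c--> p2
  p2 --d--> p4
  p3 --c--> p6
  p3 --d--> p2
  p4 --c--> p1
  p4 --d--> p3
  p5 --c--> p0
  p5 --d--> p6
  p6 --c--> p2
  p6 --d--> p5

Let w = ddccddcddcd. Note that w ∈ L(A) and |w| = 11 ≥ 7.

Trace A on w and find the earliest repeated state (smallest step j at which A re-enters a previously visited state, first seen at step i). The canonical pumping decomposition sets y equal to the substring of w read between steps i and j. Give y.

c

Run of A on w = d d c c d d c d d c d:
  step 0: p0  (start)
  step 1: p3  (read d: p0→p3)
  step 2: p2  (read d: p3→p2)
  step 3: p2  (read c: p2→p2)   ← first repeat (p2 seen earlier)
  step 4: p2  (read c: p2→p2)
  step 5: p4  (read d: p2→p4)
  step 6: p3  (read d: p4→p3)
  step 7: p6  (read c: p3→p6)
  step 8: p5  (read d: p6→p5)
  step 9: p6  (read d: p5→p6)
  step 10: p2  (read c: p6→p2)
  step 11: p4  (read d: p2→p4)

So i = 2, j = 3, giving x = w[0:2] = dd, y = w[2:3] = c, z = w[3:11] = cddcddcd.
Check: |xy| = 3 ≤ 7 and |y| = 1 ≥ 1. Reading y takes A from p2 back to p2, so every xyⁱz is accepted.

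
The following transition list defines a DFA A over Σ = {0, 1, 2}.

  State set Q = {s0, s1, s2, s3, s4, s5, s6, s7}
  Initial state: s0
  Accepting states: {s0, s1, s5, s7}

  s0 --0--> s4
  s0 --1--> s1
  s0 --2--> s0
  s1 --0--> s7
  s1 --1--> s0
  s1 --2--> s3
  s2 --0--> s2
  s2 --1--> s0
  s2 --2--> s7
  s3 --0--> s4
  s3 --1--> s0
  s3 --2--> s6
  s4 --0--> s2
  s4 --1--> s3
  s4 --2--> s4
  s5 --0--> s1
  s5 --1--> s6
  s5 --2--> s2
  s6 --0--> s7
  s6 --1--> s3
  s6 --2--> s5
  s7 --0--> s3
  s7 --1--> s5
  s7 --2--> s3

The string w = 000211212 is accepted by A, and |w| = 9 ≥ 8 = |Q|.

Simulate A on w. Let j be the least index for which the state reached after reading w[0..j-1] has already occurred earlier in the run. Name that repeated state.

s2

Run of A on w = 0 0 0 2 1 1 2 1 2:
  step 0: s0  (start)
  step 1: s4  (read 0: s0→s4)
  step 2: s2  (read 0: s4→s2)
  step 3: s2  (read 0: s2→s2)   ← first repeat (s2 seen earlier)
  step 4: s7  (read 2: s2→s7)
  step 5: s5  (read 1: s7→s5)
  step 6: s6  (read 1: s5→s6)
  step 7: s5  (read 2: s6→s5)
  step 8: s6  (read 1: s5→s6)
  step 9: s5  (read 2: s6→s5)

The earliest repeat is at step j = 3: A is in s2, which it already visited at step i = 2.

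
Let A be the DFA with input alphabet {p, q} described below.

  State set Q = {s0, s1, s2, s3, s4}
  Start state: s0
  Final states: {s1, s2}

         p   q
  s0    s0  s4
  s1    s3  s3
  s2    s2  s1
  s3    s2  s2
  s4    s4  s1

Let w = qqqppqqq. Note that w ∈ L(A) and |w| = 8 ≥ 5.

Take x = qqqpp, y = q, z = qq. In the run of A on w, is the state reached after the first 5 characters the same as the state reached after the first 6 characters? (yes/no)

Run of A on the first 6 characters of w = q q q p p q:
  step 0: s0  (start)
  step 1: s4  (read q: s0→s4)
  step 2: s1  (read q: s4→s1)
  step 3: s3  (read q: s1→s3)
  step 4: s2  (read p: s3→s2)
  step 5: s2  (read p: s2→s2)
  step 6: s1  (read q: s2→s1)

After x (step 5): s2. After xy (step 6): s1.
They differ (s2 ≠ s1), so y is not a cycle from the state after x; this split is not the one the pumping-lemma construction produces, and pumping y need not keep the string in L(A).

no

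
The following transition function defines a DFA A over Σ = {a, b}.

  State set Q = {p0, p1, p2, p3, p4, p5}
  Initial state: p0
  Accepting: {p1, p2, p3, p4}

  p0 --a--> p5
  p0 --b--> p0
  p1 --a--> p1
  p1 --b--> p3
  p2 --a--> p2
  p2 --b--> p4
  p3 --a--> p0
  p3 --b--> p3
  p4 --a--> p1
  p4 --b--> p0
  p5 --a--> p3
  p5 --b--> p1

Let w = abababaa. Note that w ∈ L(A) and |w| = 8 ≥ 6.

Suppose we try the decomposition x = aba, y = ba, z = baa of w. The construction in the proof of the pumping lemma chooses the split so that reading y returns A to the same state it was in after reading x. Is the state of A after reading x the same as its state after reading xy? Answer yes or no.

no

State sequence: p0 -a-> p5 -b-> p1 -a-> p1 -b-> p3 -a-> p0

After x (step 3): p1. After xy (step 5): p0.
They differ (p1 ≠ p0), so y is not a cycle from the state after x; this split is not the one the pumping-lemma construction produces, and pumping y need not keep the string in L(A).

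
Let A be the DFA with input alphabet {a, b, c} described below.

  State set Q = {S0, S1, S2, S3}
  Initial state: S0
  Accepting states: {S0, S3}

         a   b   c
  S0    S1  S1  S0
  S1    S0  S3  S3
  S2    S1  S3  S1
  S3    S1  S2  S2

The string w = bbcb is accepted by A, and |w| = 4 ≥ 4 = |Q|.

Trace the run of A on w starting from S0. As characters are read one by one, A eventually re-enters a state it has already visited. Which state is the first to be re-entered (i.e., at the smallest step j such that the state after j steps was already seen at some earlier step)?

S3

Run of A on w = b b c b:
  step 0: S0  (start)
  step 1: S1  (read b: S0→S1)
  step 2: S3  (read b: S1→S3)
  step 3: S2  (read c: S3→S2)
  step 4: S3  (read b: S2→S3)   ← first repeat (S3 seen earlier)

The earliest repeat is at step j = 4: A is in S3, which it already visited at step i = 2.
Since A has 4 states, any run of length ≥ 4 visits 4+1 states, so by pigeonhole some state repeats within the first 4 steps — that repeat gives the pumpable loop.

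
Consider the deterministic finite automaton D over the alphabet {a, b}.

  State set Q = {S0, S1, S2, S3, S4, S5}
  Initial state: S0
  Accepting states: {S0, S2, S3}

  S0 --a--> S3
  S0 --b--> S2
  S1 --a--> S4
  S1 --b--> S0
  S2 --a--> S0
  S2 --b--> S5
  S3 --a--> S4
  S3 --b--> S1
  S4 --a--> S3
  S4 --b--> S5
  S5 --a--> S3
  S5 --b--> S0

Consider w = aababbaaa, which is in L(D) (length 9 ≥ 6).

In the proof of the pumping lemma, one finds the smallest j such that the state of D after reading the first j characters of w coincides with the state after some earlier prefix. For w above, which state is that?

State sequence: S0 -a-> S3 -a-> S4 -b-> S5 -a-> S3 -b-> S1 -b-> S0 -a-> S3 -a-> S4 -a-> S3
First repeat at step 4: S3 was already visited.

The earliest repeat is at step j = 4: D is in S3, which it already visited at step i = 1.
The DFA has 6 states, so the proof of the pumping lemma guarantees a repeated state among the first 6+1 visited; the segment between the two visits is the pumpable y.

S3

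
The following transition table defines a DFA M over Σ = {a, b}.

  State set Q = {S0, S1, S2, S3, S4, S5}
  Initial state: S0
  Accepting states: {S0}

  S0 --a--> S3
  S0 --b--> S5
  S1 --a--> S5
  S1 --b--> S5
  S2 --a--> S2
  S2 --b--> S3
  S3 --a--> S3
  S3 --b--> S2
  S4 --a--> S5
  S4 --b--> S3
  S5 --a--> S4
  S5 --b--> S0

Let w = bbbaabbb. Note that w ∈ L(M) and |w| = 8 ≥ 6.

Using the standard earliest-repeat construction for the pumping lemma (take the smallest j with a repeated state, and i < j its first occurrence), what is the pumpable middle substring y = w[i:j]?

bb

State sequence: S0 -b-> S5 -b-> S0 -b-> S5 -a-> S4 -a-> S5 -b-> S0 -b-> S5 -b-> S0
First repeat at step 2: S0 was already visited.

So i = 0, j = 2, giving x = w[0:0] = ε, y = w[0:2] = bb, z = w[2:8] = baabbb.
Check: |xy| = 2 ≤ 6 and |y| = 2 ≥ 1. Reading y takes M from S0 back to S0, so every xyⁱz is accepted.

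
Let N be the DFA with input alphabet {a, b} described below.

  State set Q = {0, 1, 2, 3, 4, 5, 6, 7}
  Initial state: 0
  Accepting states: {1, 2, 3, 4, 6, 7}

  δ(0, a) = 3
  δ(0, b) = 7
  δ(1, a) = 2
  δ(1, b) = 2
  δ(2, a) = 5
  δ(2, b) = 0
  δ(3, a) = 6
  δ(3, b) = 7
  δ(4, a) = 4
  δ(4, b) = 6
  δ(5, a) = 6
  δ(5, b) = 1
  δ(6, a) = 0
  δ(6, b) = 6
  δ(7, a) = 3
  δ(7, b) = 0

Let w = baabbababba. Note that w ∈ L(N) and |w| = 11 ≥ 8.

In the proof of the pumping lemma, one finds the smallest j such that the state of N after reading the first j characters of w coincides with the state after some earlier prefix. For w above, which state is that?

6

State sequence: 0 -b-> 7 -a-> 3 -a-> 6 -b-> 6 -b-> 6 -a-> 0 -b-> 7 -a-> 3 -b-> 7 -b-> 0 -a-> 3
First repeat at step 4: 6 was already visited.

The earliest repeat is at step j = 4: N is in 6, which it already visited at step i = 3.
The DFA has 8 states, so the proof of the pumping lemma guarantees a repeated state among the first 8+1 visited; the segment between the two visits is the pumpable y.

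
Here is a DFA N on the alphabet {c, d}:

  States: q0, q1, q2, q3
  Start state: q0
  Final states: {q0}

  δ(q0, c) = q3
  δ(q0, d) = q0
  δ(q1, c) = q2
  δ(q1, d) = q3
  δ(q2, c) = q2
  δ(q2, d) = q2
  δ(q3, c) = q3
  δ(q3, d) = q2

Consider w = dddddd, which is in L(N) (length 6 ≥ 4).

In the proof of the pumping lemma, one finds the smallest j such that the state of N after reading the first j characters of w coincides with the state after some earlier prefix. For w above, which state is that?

State sequence: q0 -d-> q0 -d-> q0 -d-> q0 -d-> q0 -d-> q0 -d-> q0
First repeat at step 1: q0 was already visited.

The earliest repeat is at step j = 1: N is in q0, which it already visited at step i = 0.
With |Q| = 4, pigeonhole forces a state repeat no later than step 4; the substring read between the first and second visits to that state can be pumped.

q0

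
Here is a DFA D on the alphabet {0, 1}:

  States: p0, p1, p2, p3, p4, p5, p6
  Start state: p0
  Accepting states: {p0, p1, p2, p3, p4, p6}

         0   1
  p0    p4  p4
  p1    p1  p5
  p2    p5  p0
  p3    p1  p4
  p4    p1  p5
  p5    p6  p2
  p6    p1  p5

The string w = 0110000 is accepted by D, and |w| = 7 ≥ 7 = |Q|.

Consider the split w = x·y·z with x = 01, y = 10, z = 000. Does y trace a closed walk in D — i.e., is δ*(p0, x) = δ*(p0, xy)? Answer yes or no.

yes

Run of D on the first 4 characters of w = 0 1 1 0:
  step 0: p0  (start)
  step 1: p4  (read 0: p0→p4)
  step 2: p5  (read 1: p4→p5)
  step 3: p2  (read 1: p5→p2)
  step 4: p5  (read 0: p2→p5)

After x (step 2): p5. After xy (step 4): p5.
They match, so y = 10 drives D around a cycle from p5 back to itself; pumping y any number of times keeps D in p5 before reading z, and xyⁱz ∈ L(D) for every i ≥ 0.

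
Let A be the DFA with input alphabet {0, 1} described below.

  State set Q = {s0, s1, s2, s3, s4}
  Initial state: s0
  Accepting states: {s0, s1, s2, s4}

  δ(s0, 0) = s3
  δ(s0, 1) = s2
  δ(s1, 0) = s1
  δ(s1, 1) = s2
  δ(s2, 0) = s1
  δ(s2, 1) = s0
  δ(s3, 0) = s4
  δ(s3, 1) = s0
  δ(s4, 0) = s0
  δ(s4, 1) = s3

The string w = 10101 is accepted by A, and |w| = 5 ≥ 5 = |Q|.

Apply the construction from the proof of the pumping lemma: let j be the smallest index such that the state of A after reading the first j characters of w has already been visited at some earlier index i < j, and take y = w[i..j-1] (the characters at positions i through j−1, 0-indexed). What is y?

Run of A on w = 1 0 1 0 1:
  step 0: s0  (start)
  step 1: s2  (read 1: s0→s2)
  step 2: s1  (read 0: s2→s1)
  step 3: s2  (read 1: s1→s2)   ← first repeat (s2 seen earlier)
  step 4: s1  (read 0: s2→s1)
  step 5: s2  (read 1: s1→s2)

So i = 1, j = 3, giving x = w[0:1] = 1, y = w[1:3] = 01, z = w[3:5] = 01.
Check: |xy| = 3 ≤ 5 and |y| = 2 ≥ 1. Reading y takes A from s2 back to s2, so every xyⁱz is accepted.

01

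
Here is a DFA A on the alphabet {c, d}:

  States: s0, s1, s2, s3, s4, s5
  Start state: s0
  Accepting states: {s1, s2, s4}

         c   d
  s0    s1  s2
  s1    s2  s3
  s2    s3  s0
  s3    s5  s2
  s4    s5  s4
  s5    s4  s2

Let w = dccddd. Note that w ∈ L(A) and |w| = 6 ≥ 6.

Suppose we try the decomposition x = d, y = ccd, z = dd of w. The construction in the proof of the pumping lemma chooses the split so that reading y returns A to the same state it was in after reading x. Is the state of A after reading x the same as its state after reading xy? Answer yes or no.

State sequence: s0 -d-> s2 -c-> s3 -c-> s5 -d-> s2

After x (step 1): s2. After xy (step 4): s2.
They match, so y = ccd drives A around a cycle from s2 back to itself; pumping y any number of times keeps A in s2 before reading z, and xyⁱz ∈ L(A) for every i ≥ 0.

yes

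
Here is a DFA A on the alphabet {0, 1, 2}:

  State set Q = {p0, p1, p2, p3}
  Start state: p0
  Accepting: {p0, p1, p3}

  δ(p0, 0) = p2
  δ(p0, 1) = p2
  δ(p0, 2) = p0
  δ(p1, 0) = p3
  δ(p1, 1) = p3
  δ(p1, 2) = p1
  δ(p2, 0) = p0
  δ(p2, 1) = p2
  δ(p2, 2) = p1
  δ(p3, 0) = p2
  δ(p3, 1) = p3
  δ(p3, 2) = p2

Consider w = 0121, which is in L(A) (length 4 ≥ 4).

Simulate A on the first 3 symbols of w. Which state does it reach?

State sequence: p0 -0-> p2 -1-> p2 -2-> p1

After reading 3 characters, A is in state p1.

p1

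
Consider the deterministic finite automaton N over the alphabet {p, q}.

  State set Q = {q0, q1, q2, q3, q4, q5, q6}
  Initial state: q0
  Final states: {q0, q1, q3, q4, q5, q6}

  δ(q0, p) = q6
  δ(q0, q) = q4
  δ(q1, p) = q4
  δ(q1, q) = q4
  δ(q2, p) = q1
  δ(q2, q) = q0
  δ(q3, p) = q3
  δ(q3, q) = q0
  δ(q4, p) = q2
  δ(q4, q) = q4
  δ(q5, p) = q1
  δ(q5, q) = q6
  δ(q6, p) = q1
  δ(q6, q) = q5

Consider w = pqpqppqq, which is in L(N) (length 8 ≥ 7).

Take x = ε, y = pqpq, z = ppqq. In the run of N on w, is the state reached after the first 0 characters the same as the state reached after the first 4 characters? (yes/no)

no

Run of N on the first 4 characters of w = p q p q:
  step 0: q0  (start)
  step 1: q6  (read p: q0→q6)
  step 2: q5  (read q: q6→q5)
  step 3: q1  (read p: q5→q1)
  step 4: q4  (read q: q1→q4)

After x (step 0): q0. After xy (step 4): q4.
They differ (q0 ≠ q4), so y is not a cycle from the state after x; this split is not the one the pumping-lemma construction produces, and pumping y need not keep the string in L(N).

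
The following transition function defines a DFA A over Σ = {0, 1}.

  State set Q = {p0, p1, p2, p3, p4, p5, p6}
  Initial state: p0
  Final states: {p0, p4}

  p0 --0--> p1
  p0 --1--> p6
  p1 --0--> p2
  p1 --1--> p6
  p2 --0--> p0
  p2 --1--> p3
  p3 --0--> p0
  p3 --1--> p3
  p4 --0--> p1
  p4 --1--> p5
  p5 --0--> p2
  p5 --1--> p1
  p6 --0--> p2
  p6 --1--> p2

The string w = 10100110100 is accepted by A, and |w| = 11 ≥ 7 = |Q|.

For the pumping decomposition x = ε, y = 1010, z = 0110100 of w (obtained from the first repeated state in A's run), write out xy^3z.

1010101010100110100

xy^3z = ε·1010·1010·1010·0110100 = 1010101010100110100.
Reading y = 1010 takes A from p0 back to p0, so after x·y·y·y the machine is still in p0, and z then leads to the accepting state p0. Hence 1010101010100110100 ∈ L(A).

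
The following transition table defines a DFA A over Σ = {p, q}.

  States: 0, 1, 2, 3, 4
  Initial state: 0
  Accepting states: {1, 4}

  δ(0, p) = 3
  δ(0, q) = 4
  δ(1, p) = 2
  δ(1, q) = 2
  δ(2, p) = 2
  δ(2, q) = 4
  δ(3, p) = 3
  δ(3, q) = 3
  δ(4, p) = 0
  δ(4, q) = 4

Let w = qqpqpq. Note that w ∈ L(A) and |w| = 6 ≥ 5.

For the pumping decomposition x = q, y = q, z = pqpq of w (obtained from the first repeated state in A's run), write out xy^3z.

xy^3z = q·q·q·q·pqpq = qqqqpqpq.
Reading y = q takes A from 4 back to 4, so after x·y·y·y the machine is still in 4, and z then leads to the accepting state 4. Hence qqqqpqpq ∈ L(A).

qqqqpqpq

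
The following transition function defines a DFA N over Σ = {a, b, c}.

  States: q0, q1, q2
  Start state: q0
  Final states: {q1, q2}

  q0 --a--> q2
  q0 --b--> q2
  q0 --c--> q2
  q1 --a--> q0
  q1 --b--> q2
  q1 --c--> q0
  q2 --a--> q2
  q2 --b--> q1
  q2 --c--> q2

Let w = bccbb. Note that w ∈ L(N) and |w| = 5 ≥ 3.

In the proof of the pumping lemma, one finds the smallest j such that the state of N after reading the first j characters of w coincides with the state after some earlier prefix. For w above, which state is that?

Run of N on w = b c c b b:
  step 0: q0  (start)
  step 1: q2  (read b: q0→q2)
  step 2: q2  (read c: q2→q2)   ← first repeat (q2 seen earlier)
  step 3: q2  (read c: q2→q2)
  step 4: q1  (read b: q2→q1)
  step 5: q2  (read b: q1→q2)

The earliest repeat is at step j = 2: N is in q2, which it already visited at step i = 1.

q2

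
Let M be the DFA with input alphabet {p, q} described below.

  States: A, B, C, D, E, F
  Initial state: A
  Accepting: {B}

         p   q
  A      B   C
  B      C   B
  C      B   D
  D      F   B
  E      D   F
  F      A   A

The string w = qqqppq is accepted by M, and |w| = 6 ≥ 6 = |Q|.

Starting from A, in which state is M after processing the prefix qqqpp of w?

B

State sequence: A -q-> C -q-> D -q-> B -p-> C -p-> B

After reading 5 characters, M is in state B.
(This kind of state-tracing is the core of the pumping-lemma construction: with 6 states, pigeonhole forces a repeat within the first 6 steps.)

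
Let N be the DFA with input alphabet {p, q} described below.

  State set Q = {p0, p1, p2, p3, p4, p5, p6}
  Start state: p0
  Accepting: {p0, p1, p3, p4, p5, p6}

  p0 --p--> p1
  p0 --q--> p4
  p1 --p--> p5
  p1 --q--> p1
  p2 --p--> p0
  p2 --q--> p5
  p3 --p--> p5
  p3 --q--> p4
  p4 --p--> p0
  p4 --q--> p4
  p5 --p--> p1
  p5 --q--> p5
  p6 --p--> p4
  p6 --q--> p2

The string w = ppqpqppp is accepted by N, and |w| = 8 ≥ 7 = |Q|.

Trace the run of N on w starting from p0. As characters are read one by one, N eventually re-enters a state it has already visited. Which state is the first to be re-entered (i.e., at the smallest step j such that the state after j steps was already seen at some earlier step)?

State sequence: p0 -p-> p1 -p-> p5 -q-> p5 -p-> p1 -q-> p1 -p-> p5 -p-> p1 -p-> p5
First repeat at step 3: p5 was already visited.

The earliest repeat is at step j = 3: N is in p5, which it already visited at step i = 2.
The DFA has 7 states, so the proof of the pumping lemma guarantees a repeated state among the first 7+1 visited; the segment between the two visits is the pumpable y.

p5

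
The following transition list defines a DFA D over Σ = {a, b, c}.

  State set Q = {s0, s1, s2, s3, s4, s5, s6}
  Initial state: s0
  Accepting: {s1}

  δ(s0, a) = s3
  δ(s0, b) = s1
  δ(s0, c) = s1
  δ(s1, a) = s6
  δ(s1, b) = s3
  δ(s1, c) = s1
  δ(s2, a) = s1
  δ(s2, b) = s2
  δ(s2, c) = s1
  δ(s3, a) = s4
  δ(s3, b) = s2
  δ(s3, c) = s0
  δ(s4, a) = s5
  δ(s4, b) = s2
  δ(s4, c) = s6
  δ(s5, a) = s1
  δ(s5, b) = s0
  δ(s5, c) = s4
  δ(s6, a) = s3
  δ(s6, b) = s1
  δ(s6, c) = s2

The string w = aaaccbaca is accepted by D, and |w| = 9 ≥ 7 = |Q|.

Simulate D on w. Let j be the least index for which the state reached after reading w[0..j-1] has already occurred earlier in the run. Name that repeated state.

s4

State sequence: s0 -a-> s3 -a-> s4 -a-> s5 -c-> s4 -c-> s6 -b-> s1 -a-> s6 -c-> s2 -a-> s1
First repeat at step 4: s4 was already visited.

The earliest repeat is at step j = 4: D is in s4, which it already visited at step i = 2.
Since D has 7 states, any run of length ≥ 7 visits 7+1 states, so by pigeonhole some state repeats within the first 7 steps — that repeat gives the pumpable loop.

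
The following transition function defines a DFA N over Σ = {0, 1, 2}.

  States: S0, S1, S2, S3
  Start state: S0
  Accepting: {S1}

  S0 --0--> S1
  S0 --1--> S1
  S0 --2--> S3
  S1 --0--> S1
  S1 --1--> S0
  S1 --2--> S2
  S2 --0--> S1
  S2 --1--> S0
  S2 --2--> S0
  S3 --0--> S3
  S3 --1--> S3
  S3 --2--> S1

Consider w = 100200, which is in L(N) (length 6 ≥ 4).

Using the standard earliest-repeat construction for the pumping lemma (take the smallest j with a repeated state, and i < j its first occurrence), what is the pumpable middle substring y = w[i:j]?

0

Run of N on w = 1 0 0 2 0 0:
  step 0: S0  (start)
  step 1: S1  (read 1: S0→S1)
  step 2: S1  (read 0: S1→S1)   ← first repeat (S1 seen earlier)
  step 3: S1  (read 0: S1→S1)
  step 4: S2  (read 2: S1→S2)
  step 5: S1  (read 0: S2→S1)
  step 6: S1  (read 0: S1→S1)

So i = 1, j = 2, giving x = w[0:1] = 1, y = w[1:2] = 0, z = w[2:6] = 0200.
Check: |xy| = 2 ≤ 4 and |y| = 1 ≥ 1. Reading y takes N from S1 back to S1, so every xyⁱz is accepted.
Since N has 4 states, any run of length ≥ 4 visits 4+1 states, so by pigeonhole some state repeats within the first 4 steps — that repeat gives the pumpable loop.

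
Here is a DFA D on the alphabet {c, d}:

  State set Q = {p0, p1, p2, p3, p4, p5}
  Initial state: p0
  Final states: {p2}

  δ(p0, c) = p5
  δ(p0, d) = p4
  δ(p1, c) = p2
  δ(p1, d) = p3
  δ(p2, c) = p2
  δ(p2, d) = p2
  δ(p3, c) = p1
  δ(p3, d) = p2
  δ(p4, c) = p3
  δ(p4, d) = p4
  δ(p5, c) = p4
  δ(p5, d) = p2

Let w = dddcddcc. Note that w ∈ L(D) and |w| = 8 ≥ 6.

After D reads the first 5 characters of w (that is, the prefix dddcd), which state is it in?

p2

State sequence: p0 -d-> p4 -d-> p4 -d-> p4 -c-> p3 -d-> p2

After reading 5 characters, D is in state p2.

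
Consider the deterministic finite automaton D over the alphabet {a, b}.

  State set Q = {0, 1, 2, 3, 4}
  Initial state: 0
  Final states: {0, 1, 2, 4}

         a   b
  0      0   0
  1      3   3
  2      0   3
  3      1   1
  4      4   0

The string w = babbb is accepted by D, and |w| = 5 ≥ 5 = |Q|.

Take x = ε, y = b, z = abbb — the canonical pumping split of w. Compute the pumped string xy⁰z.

abbb

xy⁰z = xz = ε·abbb = abbb.
Reading y = b takes D from 0 back to 0, so after x the machine is still in 0, and z then leads to the accepting state 0. Hence abbb ∈ L(D).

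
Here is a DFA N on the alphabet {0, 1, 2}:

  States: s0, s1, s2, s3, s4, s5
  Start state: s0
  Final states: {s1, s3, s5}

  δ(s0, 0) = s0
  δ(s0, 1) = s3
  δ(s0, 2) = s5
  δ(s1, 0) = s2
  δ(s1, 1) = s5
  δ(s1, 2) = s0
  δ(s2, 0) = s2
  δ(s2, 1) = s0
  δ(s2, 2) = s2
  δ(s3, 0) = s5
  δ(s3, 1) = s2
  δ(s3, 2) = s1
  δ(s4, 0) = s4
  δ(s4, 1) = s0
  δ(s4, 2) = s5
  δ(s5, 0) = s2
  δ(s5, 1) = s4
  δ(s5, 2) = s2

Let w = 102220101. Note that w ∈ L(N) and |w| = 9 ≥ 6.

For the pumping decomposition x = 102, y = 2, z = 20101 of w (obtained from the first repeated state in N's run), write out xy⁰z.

xy⁰z = xz = 102·20101 = 10220101.
Reading y = 2 takes N from s2 back to s2, so after x the machine is still in s2, and z then leads to the accepting state s3. Hence 10220101 ∈ L(N).

10220101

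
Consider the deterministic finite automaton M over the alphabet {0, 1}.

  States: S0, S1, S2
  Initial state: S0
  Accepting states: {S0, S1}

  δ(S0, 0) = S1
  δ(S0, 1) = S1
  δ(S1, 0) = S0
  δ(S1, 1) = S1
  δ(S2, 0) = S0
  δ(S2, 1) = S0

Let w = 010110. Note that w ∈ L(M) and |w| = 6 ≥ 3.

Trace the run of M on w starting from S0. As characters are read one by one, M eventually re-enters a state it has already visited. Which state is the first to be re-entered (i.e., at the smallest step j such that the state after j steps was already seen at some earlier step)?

S1

Run of M on w = 0 1 0 1 1 0:
  step 0: S0  (start)
  step 1: S1  (read 0: S0→S1)
  step 2: S1  (read 1: S1→S1)   ← first repeat (S1 seen earlier)
  step 3: S0  (read 0: S1→S0)
  step 4: S1  (read 1: S0→S1)
  step 5: S1  (read 1: S1→S1)
  step 6: S0  (read 0: S1→S0)

The earliest repeat is at step j = 2: M is in S1, which it already visited at step i = 1.
Pumping length from the standard proof: p = 3 (the number of states). The repeated state found above gives |xy| = j ≤ 3 and |y| = j − i ≥ 1.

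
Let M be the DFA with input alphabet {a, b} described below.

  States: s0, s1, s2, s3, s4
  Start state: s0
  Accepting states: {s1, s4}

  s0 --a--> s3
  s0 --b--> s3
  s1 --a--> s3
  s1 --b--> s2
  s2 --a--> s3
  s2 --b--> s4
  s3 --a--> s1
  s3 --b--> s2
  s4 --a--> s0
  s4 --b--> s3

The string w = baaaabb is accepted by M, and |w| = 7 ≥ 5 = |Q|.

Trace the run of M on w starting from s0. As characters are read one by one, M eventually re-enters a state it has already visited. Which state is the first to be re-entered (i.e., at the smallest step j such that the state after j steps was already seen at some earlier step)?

Run of M on w = b a a a a b b:
  step 0: s0  (start)
  step 1: s3  (read b: s0→s3)
  step 2: s1  (read a: s3→s1)
  step 3: s3  (read a: s1→s3)   ← first repeat (s3 seen earlier)
  step 4: s1  (read a: s3→s1)
  step 5: s3  (read a: s1→s3)
  step 6: s2  (read b: s3→s2)
  step 7: s4  (read b: s2→s4)

The earliest repeat is at step j = 3: M is in s3, which it already visited at step i = 1.
The DFA has 5 states, so the proof of the pumping lemma guarantees a repeated state among the first 5+1 visited; the segment between the two visits is the pumpable y.

s3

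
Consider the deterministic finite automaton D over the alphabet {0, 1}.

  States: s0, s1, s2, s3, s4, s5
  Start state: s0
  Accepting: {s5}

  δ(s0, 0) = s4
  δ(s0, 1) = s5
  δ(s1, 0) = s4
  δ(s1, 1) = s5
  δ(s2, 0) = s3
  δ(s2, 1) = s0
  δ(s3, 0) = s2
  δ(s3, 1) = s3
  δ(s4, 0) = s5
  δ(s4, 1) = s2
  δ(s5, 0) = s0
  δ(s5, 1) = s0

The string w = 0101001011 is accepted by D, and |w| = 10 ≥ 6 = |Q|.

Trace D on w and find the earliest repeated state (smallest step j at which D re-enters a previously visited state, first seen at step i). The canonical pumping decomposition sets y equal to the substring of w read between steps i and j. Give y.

Run of D on w = 0 1 0 1 0 0 1 0 1 1:
  step 0: s0  (start)
  step 1: s4  (read 0: s0→s4)
  step 2: s2  (read 1: s4→s2)
  step 3: s3  (read 0: s2→s3)
  step 4: s3  (read 1: s3→s3)   ← first repeat (s3 seen earlier)
  step 5: s2  (read 0: s3→s2)
  step 6: s3  (read 0: s2→s3)
  step 7: s3  (read 1: s3→s3)
  step 8: s2  (read 0: s3→s2)
  step 9: s0  (read 1: s2→s0)
  step 10: s5  (read 1: s0→s5)

So i = 3, j = 4, giving x = w[0:3] = 010, y = w[3:4] = 1, z = w[4:10] = 001011.
Check: |xy| = 4 ≤ 6 and |y| = 1 ≥ 1. Reading y takes D from s3 back to s3, so every xyⁱz is accepted.
Pumping length from the standard proof: p = 6 (the number of states). The repeated state found above gives |xy| = j ≤ 6 and |y| = j − i ≥ 1.

1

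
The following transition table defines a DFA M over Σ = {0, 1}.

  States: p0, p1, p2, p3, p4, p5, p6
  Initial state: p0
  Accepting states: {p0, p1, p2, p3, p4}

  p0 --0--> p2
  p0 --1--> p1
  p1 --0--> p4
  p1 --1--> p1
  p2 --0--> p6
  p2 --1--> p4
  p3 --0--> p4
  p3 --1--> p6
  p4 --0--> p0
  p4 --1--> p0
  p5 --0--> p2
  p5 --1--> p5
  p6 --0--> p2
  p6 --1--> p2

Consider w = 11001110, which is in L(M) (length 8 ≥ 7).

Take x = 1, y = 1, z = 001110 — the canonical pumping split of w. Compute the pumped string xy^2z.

xy^2z = 1·1·1·001110 = 111001110.
Reading y = 1 takes M from p1 back to p1, so after x·y·y the machine is still in p1, and z then leads to the accepting state p4. Hence 111001110 ∈ L(M).

111001110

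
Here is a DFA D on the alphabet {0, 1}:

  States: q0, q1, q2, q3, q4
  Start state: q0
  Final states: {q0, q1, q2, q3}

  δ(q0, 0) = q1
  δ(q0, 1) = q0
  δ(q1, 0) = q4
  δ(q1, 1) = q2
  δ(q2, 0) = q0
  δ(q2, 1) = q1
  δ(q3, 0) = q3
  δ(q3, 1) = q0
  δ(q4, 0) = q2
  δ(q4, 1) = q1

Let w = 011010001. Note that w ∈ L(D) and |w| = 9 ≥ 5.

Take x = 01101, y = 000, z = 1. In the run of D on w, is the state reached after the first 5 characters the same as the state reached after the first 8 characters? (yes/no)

State sequence: q0 -0-> q1 -1-> q2 -1-> q1 -0-> q4 -1-> q1 -0-> q4 -0-> q2 -0-> q0

After x (step 5): q1. After xy (step 8): q0.
They differ (q1 ≠ q0), so y is not a cycle from the state after x; this split is not the one the pumping-lemma construction produces, and pumping y need not keep the string in L(D).

no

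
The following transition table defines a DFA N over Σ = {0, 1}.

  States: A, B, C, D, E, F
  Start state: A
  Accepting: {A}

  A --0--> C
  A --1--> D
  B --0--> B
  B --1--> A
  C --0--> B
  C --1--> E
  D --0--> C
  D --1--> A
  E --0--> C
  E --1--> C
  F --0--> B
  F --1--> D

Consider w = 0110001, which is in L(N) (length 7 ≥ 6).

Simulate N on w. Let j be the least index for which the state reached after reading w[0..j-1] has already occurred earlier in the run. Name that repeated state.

State sequence: A -0-> C -1-> E -1-> C -0-> B -0-> B -0-> B -1-> A
First repeat at step 3: C was already visited.

The earliest repeat is at step j = 3: N is in C, which it already visited at step i = 1.
With |Q| = 6, pigeonhole forces a state repeat no later than step 6; the substring read between the first and second visits to that state can be pumped.

C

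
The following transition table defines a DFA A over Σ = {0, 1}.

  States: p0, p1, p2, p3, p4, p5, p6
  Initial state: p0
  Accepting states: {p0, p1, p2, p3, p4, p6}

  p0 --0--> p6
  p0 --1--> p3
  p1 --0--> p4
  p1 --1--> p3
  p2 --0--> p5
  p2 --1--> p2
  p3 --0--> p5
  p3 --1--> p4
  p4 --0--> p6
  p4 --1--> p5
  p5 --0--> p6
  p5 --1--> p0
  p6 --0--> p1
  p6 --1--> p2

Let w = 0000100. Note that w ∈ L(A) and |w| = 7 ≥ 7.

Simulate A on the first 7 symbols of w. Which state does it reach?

p6

State sequence: p0 -0-> p6 -0-> p1 -0-> p4 -0-> p6 -1-> p2 -0-> p5 -0-> p6

After reading 7 characters, A is in state p6.
(This kind of state-tracing is the core of the pumping-lemma construction: with 7 states, pigeonhole forces a repeat within the first 7 steps.)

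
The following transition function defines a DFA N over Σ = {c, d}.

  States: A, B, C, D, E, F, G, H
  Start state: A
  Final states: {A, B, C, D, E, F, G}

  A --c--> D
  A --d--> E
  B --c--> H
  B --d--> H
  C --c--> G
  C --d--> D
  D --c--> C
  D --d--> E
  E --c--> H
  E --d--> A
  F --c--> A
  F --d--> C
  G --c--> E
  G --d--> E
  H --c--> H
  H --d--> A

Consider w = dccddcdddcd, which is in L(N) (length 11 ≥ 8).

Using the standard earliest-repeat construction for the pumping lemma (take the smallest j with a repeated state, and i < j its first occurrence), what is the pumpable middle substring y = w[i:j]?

Run of N on w = d c c d d c d d d c d:
  step 0: A  (start)
  step 1: E  (read d: A→E)
  step 2: H  (read c: E→H)
  step 3: H  (read c: H→H)   ← first repeat (H seen earlier)
  step 4: A  (read d: H→A)
  step 5: E  (read d: A→E)
  step 6: H  (read c: E→H)
  step 7: A  (read d: H→A)
  step 8: E  (read d: A→E)
  step 9: A  (read d: E→A)
  step 10: D  (read c: A→D)
  step 11: E  (read d: D→E)

So i = 2, j = 3, giving x = w[0:2] = dc, y = w[2:3] = c, z = w[3:11] = ddcdddcd.
Check: |xy| = 3 ≤ 8 and |y| = 1 ≥ 1. Reading y takes N from H back to H, so every xyⁱz is accepted.

c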